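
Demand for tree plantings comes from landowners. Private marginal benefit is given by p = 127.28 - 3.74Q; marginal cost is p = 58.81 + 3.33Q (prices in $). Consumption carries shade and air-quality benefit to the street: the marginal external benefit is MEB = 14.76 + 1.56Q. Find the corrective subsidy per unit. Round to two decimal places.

subsidy = $38.32 per unit

Social marginal benefit = demand + MEB = 142.04 - 2.18Q.
Set SMB = MC: 142.04 - 2.18Q = 58.81 + 3.33Q → Q* = 15.1053.
The Pigouvian subsidy equals MEB at Q*: 14.76 + 1.56×15.1053 = 38.3243.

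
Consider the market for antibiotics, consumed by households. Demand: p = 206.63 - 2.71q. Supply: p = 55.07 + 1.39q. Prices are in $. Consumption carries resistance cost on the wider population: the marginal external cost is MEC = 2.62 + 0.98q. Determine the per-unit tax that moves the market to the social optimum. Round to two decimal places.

tax = $31.35 per unit

Social marginal benefit = demand − MEC = 204.01 - 3.69q.
Set SMB = MC: 204.01 - 3.69q = 55.07 + 1.39q → q* = 29.3189.
The Pigouvian tax equals MEC at q*: 2.62 + 0.98×29.3189 = 31.3525.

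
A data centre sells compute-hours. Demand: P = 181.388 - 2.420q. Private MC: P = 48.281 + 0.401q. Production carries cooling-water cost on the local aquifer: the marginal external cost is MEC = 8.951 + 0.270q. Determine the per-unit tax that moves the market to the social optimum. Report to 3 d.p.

tax = 19.796 per unit

Social marginal cost = private MC + MEC = 57.232 + 0.671q.
Set SMC = demand: 57.232 + 0.671q = 181.388 - 2.420q → q* = 40.1669.
The Pigouvian tax equals MEC at q*: 8.951 + 0.270×40.1669 = 19.7961.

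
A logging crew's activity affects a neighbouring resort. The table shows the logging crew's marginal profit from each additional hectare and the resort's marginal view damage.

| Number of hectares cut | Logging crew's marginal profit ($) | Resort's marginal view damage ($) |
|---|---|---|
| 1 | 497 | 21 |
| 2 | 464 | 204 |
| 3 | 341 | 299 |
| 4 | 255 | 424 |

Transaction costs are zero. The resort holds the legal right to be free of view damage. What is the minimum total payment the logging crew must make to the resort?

$524

Efficient level: marginal profit ≥ marginal view damage through level 3, so k* = 3.
With the resort holding the right, the logging crew must at least compensate total damage at k*: 21 + 204 + 299 = 524.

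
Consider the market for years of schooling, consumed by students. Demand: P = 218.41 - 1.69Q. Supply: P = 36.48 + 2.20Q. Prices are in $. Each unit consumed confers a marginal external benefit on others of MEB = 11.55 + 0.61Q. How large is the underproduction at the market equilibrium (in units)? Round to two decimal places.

12.22 units

Market equilibrium (private): 36.48 + 2.20Q = 218.41 - 1.69Q → Q_m = 46.7686.
Social marginal benefit = demand + MEB = 229.96 - 1.08Q.
Set SMB = MC: 229.96 - 1.08Q = 36.48 + 2.20Q → Q* = 58.9878.
Gap = |46.7686 − 58.9878| = 12.2192.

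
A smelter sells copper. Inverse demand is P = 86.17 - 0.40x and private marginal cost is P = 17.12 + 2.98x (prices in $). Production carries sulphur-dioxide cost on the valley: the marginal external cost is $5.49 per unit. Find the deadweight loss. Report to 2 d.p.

Market equilibrium (private): 17.12 + 2.98x = 86.17 - 0.40x → x_m = 20.4290.
Social marginal cost = private MC + MEC = 22.61 + 2.98x.
Set SMC = demand: 22.61 + 2.98x = 86.17 - 0.40x → x* = 18.8047.
Height of the DWL triangle at x_m is SMC(x_m) − demand(x_m) = MEC(x_m) = 5.4900.
DWL = ½ × 1.6243 × 5.4900 = 4.4587.

DWL = $4.46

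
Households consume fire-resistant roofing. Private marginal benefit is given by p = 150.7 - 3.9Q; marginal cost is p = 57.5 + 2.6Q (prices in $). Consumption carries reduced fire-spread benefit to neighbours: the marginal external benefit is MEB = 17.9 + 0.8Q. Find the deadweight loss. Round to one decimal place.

DWL = $75.7

Market equilibrium (private): 57.5 + 2.6Q = 150.7 - 3.9Q → Q_m = 14.3385.
Social marginal benefit = demand + MEB = 168.6 - 3.1Q.
Set SMB = MC: 168.6 - 3.1Q = 57.5 + 2.6Q → Q* = 19.4912.
The welfare-loss triangle has base |Q_m − Q*| and height MEB(Q_m) (the vertical gap between SMB and MC is zero at Q* and MEB at Q_m).
DWL = ½ × 5.1527 × 29.3708 = 75.6695.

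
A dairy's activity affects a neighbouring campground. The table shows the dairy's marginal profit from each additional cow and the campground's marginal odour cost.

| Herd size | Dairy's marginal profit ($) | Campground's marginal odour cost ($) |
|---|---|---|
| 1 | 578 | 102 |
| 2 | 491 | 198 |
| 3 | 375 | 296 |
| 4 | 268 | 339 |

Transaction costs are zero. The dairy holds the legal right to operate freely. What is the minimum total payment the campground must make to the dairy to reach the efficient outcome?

$268

Left alone the dairy would choose level 4 (marginal profit stays positive).
Efficient level: k* = 3 (marginal profit ≥ marginal odour cost through 3).
The campground must at least cover the dairy's forgone profit from cutting 4→3: 268 = 268.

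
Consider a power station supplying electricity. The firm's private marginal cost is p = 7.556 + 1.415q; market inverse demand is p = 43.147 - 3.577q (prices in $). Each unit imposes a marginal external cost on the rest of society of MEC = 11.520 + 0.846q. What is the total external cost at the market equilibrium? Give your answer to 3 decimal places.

Market equilibrium (private): 7.556 + 1.415q = 43.147 - 3.577q → q_m = 7.1296.
Total external cost = ∫₀^{q_m} (11.520 + 0.846q) dq = 11.520×7.1296 + ½×0.846×7.1296² = 103.6346.

$103.635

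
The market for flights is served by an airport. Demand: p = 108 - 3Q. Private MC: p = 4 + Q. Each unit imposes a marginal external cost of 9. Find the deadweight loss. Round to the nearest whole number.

DWL = 10

Market equilibrium (private): 4 + Q = 108 - 3Q → Q_m = 26.0000.
Social marginal cost = private MC + MEC = 13 + Q.
Set SMC = demand: 13 + Q = 108 - 3Q → Q* = 23.7500.
The welfare-loss triangle has base |Q_m − Q*| and height MEC(Q_m) (the vertical gap between SMC and demand is zero at Q* and MEC at Q_m).
DWL = ½ × 2.2500 × 9.0000 = 10.1250.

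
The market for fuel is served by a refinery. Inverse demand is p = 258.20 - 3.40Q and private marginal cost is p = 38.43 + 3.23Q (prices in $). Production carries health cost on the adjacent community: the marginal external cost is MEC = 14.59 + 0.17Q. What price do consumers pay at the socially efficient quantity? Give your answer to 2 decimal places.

P = $155.61

Social marginal cost = private MC + MEC = 53.02 + 3.40Q.
Set SMC = demand: 53.02 + 3.40Q = 258.20 - 3.40Q → Q* = 30.1735.
Consumer price on the demand curve at Q*: 258.20 − 3.40×30.1735 = 155.6101.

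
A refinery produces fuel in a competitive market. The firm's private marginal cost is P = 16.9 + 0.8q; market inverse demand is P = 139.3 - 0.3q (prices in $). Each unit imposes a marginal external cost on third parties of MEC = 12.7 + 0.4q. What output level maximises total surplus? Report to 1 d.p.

Social marginal cost = private MC + MEC = 29.6 + 1.2q.
Set SMC = demand: 29.6 + 1.2q = 139.3 - 0.3q → q* = 73.1333.

q* = 73.1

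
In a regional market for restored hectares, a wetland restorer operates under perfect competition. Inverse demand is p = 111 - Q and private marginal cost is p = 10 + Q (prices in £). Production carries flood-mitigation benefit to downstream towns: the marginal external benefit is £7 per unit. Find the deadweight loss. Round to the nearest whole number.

Market equilibrium (private): 10 + Q = 111 - Q → Q_m = 50.5000.
Social marginal cost = private MC − MEB = 3 + Q.
Set SMC = demand: 3 + Q = 111 - Q → Q* = 54.0000.
Between Q* and Q_m the wedge demand − SMC runs linearly from 0 to MEB(Q_m), so the loss is a triangle.
DWL = ½ × 3.5000 × 7.0000 = 12.2500.

DWL = £12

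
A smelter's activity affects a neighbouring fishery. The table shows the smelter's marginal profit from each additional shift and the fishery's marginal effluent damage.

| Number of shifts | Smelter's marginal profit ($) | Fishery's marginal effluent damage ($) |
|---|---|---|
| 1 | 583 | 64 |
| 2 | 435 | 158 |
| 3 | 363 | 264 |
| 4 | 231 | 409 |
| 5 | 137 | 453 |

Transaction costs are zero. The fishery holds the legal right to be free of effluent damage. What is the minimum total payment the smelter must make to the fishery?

$486

Efficient level: marginal profit ≥ marginal effluent damage through level 3, so k* = 3.
With the fishery holding the right, the smelter must at least compensate total damage at k*: 64 + 158 + 264 = 486.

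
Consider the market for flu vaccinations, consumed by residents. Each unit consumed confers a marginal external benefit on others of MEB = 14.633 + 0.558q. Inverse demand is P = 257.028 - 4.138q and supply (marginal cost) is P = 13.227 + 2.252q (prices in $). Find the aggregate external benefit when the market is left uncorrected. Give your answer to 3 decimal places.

Market equilibrium (private): 13.227 + 2.252q = 257.028 - 4.138q → q_m = 38.1535.
Total external benefit = ∫₀^{q_m} (14.633 + 0.558q) dq = 14.633×38.1535 + ½×0.558×38.1535² = 964.4376.

$964.438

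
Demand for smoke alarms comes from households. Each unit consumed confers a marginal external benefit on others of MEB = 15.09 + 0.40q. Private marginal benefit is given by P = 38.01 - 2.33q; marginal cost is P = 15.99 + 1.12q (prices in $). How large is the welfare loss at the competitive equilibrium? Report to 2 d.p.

DWL = $51.03

Market equilibrium (private): 15.99 + 1.12q = 38.01 - 2.33q → q_m = 6.3826.
Social marginal benefit = demand + MEB = 53.10 - 1.93q.
Set SMB = MC: 53.10 - 1.93q = 15.99 + 1.12q → q* = 12.1672.
The loss is the area between SMB and MC from q* to q_m; with linear curves that's a triangle of height MEB(q_m).
DWL = ½ × 5.7846 × 17.6430 = 51.0288.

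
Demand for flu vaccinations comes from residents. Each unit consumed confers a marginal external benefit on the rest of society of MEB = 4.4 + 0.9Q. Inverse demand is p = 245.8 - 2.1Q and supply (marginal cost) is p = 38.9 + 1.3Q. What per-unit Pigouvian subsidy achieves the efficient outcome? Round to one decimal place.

Social marginal benefit = demand + MEB = 250.2 - 1.2Q.
Set SMB = MC: 250.2 - 1.2Q = 38.9 + 1.3Q → Q* = 84.5200.
The Pigouvian subsidy equals MEB at Q*: 4.4 + 0.9×84.5200 = 80.4680.

subsidy = 80.5 per unit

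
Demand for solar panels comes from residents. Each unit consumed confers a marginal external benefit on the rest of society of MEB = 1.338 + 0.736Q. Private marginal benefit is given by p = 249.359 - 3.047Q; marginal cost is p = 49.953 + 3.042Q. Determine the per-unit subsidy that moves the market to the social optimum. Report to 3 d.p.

Social marginal benefit = demand + MEB = 250.697 - 2.311Q.
Set SMB = MC: 250.697 - 2.311Q = 49.953 + 3.042Q → Q* = 37.5012.
The Pigouvian subsidy equals MEB at Q*: 1.338 + 0.736×37.5012 = 28.9389.

subsidy = 28.939 per unit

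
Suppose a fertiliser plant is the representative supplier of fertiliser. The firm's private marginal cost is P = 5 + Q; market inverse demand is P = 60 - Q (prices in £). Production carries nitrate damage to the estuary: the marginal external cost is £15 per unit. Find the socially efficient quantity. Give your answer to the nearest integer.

Q* = 20

Social marginal cost = private MC + MEC = 20 + Q.
Set SMC = demand: 20 + Q = 60 - Q → Q* = 20.0000.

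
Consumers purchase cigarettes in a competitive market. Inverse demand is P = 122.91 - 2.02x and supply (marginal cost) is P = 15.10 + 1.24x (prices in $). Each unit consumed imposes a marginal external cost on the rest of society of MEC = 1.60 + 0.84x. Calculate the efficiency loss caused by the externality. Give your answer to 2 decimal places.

Market equilibrium (private): 15.10 + 1.24x = 122.91 - 2.02x → x_m = 33.0706.
Social marginal benefit = demand − MEC = 121.31 - 2.86x.
Set SMB = MC: 121.31 - 2.86x = 15.10 + 1.24x → x* = 25.9049.
Height of the DWL triangle at x_m is MC(x_m) − SMB(x_m) = MEC(x_m) = 29.3793.
DWL = ½ × 7.1657 × 29.3793 = 105.2616.

DWL = $105.26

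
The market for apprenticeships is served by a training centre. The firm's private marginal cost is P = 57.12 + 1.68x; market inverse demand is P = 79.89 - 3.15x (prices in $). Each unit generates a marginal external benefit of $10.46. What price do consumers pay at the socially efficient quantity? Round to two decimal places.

P = $58.22

Social marginal cost = private MC − MEB = 46.66 + 1.68x.
Set SMC = demand: 46.66 + 1.68x = 79.89 - 3.15x → x* = 6.8799.
Consumer price on the demand curve at x*: 79.89 − 3.15×6.8799 = 58.2183.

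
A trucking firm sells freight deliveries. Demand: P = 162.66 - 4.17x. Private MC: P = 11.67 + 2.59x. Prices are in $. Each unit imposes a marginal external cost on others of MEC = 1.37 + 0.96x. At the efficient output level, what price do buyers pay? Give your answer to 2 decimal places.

P = $81.84

Social marginal cost = private MC + MEC = 13.04 + 3.55x.
Set SMC = demand: 13.04 + 3.55x = 162.66 - 4.17x → x* = 19.3808.
Consumer price on the demand curve at x*: 162.66 − 4.17×19.3808 = 81.8421.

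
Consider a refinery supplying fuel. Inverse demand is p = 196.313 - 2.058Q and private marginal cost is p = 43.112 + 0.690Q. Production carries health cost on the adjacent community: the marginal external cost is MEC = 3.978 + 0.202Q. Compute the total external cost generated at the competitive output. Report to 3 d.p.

Market equilibrium (private): 43.112 + 0.690Q = 196.313 - 2.058Q → Q_m = 55.7500.
Total external cost = ∫₀^{Q_m} (3.978 + 0.202Q) dQ = 3.978×55.7500 + ½×0.202×55.7500² = 535.6878.

535.688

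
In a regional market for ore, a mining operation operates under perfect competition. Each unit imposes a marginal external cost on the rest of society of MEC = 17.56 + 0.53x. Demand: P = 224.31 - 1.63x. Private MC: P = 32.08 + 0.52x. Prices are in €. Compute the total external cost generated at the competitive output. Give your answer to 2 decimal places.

€3688.44

Market equilibrium (private): 32.08 + 0.52x = 224.31 - 1.63x → x_m = 89.4093.
Total external cost = ∫₀^{x_m} (17.56 + 0.53x) dx = 17.56×89.4093 + ½×0.53×89.4093² = 3688.4434.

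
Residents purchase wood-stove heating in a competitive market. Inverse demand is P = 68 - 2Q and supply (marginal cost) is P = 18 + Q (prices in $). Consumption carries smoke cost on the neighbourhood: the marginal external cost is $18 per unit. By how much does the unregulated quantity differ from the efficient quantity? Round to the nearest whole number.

6 units

Market equilibrium (private): 18 + Q = 68 - 2Q → Q_m = 16.6667.
Social marginal benefit = demand − MEC = 50 - 2Q.
Set SMB = MC: 50 - 2Q = 18 + Q → Q* = 10.6667.
Gap = |16.6667 − 10.6667| = 6.0000.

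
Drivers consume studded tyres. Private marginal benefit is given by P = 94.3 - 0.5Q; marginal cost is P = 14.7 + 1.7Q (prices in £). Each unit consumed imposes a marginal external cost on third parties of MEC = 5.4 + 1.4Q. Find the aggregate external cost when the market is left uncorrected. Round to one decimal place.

£1111.8

Market equilibrium (private): 14.7 + 1.7Q = 94.3 - 0.5Q → Q_m = 36.1818.
Total external cost = ∫₀^{Q_m} (5.4 + 1.4Q) dQ = 5.4×36.1818 + ½×1.4×36.1818² = 1111.7676.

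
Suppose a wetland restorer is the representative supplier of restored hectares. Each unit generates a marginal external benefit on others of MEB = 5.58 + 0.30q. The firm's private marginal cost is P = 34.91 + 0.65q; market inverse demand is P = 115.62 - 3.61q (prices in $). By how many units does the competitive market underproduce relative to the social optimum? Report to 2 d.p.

2.84 units

Market equilibrium (private): 34.91 + 0.65q = 115.62 - 3.61q → q_m = 18.9460.
Social marginal cost = private MC − MEB = 29.33 + 0.35q.
Set SMC = demand: 29.33 + 0.35q = 115.62 - 3.61q → q* = 21.7904.
Gap = |18.9460 − 21.7904| = 2.8444.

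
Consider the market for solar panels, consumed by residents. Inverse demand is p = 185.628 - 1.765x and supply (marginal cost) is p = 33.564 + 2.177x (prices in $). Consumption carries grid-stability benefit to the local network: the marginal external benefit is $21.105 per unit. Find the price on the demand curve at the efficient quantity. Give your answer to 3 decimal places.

Social marginal benefit = demand + MEB = 206.733 - 1.765x.
Set SMB = MC: 206.733 - 1.765x = 33.564 + 2.177x → x* = 43.9292.
Consumer price on the demand curve at x*: 185.628 − 1.765×43.9292 = 108.0930.

P = $108.093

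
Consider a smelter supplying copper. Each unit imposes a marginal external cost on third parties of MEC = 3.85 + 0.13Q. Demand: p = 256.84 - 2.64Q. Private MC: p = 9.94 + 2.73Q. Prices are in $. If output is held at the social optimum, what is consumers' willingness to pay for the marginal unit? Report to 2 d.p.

P = $140.18

Social marginal cost = private MC + MEC = 13.79 + 2.86Q.
Set SMC = demand: 13.79 + 2.86Q = 256.84 - 2.64Q → Q* = 44.1909.
Consumer price on the demand curve at Q*: 256.84 − 2.64×44.1909 = 140.1760.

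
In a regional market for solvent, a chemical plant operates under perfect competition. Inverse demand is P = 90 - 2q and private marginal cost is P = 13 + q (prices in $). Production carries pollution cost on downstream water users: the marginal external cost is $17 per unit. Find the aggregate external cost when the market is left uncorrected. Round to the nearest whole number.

$436

Market equilibrium (private): 13 + q = 90 - 2q → q_m = 25.6667.
Total external cost = MEC × q_m = 17 × 25.6667 = 436.3339.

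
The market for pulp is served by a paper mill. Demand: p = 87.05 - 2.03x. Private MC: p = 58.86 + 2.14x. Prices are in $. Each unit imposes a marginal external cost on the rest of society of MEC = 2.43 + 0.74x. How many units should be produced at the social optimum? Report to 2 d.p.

x* = 5.25

Social marginal cost = private MC + MEC = 61.29 + 2.88x.
Set SMC = demand: 61.29 + 2.88x = 87.05 - 2.03x → x* = 5.2464.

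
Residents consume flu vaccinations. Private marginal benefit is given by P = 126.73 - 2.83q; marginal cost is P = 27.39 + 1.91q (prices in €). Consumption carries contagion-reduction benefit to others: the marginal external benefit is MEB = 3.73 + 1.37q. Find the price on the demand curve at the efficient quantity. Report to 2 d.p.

Social marginal benefit = demand + MEB = 130.46 - 1.46q.
Set SMB = MC: 130.46 - 1.46q = 27.39 + 1.91q → q* = 30.5846.
Consumer price on the demand curve at q*: 126.73 − 2.83×30.5846 = 40.1756.

P = €40.18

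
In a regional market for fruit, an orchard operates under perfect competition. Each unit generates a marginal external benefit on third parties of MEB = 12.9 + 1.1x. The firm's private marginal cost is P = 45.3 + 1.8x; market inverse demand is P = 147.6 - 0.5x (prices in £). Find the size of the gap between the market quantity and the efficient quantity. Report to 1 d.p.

51.5 units

Market equilibrium (private): 45.3 + 1.8x = 147.6 - 0.5x → x_m = 44.4783.
Social marginal cost = private MC − MEB = 32.4 + 0.7x.
Set SMC = demand: 32.4 + 0.7x = 147.6 - 0.5x → x* = 96.0000.
Gap = |44.4783 − 96.0000| = 51.5217.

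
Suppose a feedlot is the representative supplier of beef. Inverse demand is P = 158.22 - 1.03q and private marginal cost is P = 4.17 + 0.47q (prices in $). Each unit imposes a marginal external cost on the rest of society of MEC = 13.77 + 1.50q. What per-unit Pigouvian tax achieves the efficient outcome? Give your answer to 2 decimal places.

Social marginal cost = private MC + MEC = 17.94 + 1.97q.
Set SMC = demand: 17.94 + 1.97q = 158.22 - 1.03q → q* = 46.7600.
The Pigouvian tax equals MEC at q*: 13.77 + 1.50×46.7600 = 83.9100.

tax = $83.91 per unit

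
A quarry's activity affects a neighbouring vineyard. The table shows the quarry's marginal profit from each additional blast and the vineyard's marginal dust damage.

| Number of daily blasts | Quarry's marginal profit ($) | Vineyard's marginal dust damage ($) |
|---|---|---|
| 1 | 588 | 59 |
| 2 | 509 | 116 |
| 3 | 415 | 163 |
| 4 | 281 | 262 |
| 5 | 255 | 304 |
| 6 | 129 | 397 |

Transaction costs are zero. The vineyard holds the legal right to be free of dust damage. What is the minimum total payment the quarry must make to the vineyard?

$600

Efficient level: marginal profit ≥ marginal dust damage through level 4, so k* = 4.
With the vineyard holding the right, the quarry must at least compensate total damage at k*: 59 + 116 + 163 + 262 = 600.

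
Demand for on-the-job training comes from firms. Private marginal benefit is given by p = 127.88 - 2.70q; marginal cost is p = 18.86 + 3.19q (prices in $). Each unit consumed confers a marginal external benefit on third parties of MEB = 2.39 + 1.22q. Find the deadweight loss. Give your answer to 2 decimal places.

Market equilibrium (private): 18.86 + 3.19q = 127.88 - 2.70q → q_m = 18.5093.
Social marginal benefit = demand + MEB = 130.27 - 1.48q.
Set SMB = MC: 130.27 - 1.48q = 18.86 + 3.19q → q* = 23.8565.
The welfare-loss triangle has base |q_m − q*| and height MEB(q_m) (the vertical gap between SMB and MC is zero at q* and MEB at q_m).
DWL = ½ × 5.3472 × 24.9714 = 66.7635.

DWL = $66.76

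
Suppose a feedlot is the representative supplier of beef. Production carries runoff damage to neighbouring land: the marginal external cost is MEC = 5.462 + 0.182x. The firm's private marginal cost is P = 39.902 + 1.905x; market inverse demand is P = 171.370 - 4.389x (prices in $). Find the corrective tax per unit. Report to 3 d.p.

Social marginal cost = private MC + MEC = 45.364 + 2.087x.
Set SMC = demand: 45.364 + 2.087x = 171.370 - 4.389x → x* = 19.4574.
The Pigouvian tax equals MEC at x*: 5.462 + 0.182×19.4574 = 9.0032.

tax = $9.003 per unit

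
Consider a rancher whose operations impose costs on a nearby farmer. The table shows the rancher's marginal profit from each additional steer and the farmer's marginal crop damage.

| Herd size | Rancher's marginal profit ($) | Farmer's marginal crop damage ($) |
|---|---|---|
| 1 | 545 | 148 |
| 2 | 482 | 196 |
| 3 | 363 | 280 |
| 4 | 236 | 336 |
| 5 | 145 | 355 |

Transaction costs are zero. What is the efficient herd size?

Bargaining reaches the level where marginal profit last exceeds marginal crop damage.
That holds through level 3 (363 ≥ 280) but not at 4 (236 < 336).

3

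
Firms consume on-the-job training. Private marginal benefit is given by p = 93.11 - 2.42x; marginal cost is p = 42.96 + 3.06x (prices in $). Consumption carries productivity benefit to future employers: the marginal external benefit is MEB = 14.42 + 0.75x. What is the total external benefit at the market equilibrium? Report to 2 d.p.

$163.37

Market equilibrium (private): 42.96 + 3.06x = 93.11 - 2.42x → x_m = 9.1515.
Total external benefit = ∫₀^{x_m} (14.42 + 0.75x) dx = 14.42×9.1515 + ½×0.75×9.1515² = 163.3709.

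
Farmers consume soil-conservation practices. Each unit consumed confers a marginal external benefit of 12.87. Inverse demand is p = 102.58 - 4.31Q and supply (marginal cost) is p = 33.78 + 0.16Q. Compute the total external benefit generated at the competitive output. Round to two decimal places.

Market equilibrium (private): 33.78 + 0.16Q = 102.58 - 4.31Q → Q_m = 15.3915.
Total external benefit = MEB × Q_m = 12.87 × 15.3915 = 198.0886.

198.09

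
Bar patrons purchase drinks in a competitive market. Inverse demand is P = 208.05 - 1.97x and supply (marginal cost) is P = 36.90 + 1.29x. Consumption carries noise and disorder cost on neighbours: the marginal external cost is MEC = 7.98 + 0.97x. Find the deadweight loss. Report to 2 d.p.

DWL = 410.14

Market equilibrium (private): 36.90 + 1.29x = 208.05 - 1.97x → x_m = 52.5000.
Social marginal benefit = demand − MEC = 200.07 - 2.94x.
Set SMB = MC: 200.07 - 2.94x = 36.90 + 1.29x → x* = 38.5745.
Height of the DWL triangle at x_m is MC(x_m) − SMB(x_m) = MEC(x_m) = 58.9050.
DWL = ½ × 13.9255 × 58.9050 = 410.1408.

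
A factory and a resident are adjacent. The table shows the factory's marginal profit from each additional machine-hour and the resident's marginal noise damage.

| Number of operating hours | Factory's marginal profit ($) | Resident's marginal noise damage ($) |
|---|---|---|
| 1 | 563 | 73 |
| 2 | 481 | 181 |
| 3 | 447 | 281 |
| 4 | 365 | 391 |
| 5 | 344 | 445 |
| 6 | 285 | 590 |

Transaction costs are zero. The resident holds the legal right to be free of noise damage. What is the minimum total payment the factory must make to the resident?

Efficient level: marginal profit ≥ marginal noise damage through level 3, so k* = 3.
With the resident holding the right, the factory must at least compensate total damage at k*: 73 + 181 + 281 = 535.

$535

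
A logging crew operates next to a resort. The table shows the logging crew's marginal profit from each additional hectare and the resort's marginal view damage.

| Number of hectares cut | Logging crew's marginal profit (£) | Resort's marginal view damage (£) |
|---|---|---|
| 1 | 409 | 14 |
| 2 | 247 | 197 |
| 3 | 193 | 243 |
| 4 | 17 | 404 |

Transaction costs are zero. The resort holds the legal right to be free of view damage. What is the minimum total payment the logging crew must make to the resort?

Efficient level: marginal profit ≥ marginal view damage through level 2, so k* = 2.
With the resort holding the right, the logging crew must at least compensate total damage at k*: 14 + 197 = 211.

£211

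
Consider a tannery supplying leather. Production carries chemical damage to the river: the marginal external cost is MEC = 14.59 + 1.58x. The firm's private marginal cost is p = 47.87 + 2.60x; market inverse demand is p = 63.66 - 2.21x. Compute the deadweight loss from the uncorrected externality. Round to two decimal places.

Market equilibrium (private): 47.87 + 2.60x = 63.66 - 2.21x → x_m = 3.2827.
Social marginal cost = private MC + MEC = 62.46 + 4.18x.
Set SMC = demand: 62.46 + 4.18x = 63.66 - 2.21x → x* = 0.1878.
The loss is the area between SMC and demand from x* to x_m; with linear curves that's a triangle of height MEC(x_m).
DWL = ½ × 3.0949 × 19.7767 = 30.6035.

DWL = 30.60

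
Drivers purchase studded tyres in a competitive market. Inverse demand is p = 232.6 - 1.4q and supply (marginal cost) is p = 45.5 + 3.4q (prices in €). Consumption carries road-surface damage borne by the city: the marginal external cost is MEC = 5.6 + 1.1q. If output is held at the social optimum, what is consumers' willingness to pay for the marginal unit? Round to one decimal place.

Social marginal benefit = demand − MEC = 227.0 - 2.5q.
Set SMB = MC: 227.0 - 2.5q = 45.5 + 3.4q → q* = 30.7627.
Consumer price on the demand curve at q*: 232.6 − 1.4×30.7627 = 189.5322.

P = €189.5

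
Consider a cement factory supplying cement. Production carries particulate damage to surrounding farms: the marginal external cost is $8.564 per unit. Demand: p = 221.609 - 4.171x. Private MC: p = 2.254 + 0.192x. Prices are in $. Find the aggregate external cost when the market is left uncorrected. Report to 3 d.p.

Market equilibrium (private): 2.254 + 0.192x = 221.609 - 4.171x → x_m = 50.2762.
Total external cost = MEC × x_m = 8.564 × 50.2762 = 430.5654.

$430.565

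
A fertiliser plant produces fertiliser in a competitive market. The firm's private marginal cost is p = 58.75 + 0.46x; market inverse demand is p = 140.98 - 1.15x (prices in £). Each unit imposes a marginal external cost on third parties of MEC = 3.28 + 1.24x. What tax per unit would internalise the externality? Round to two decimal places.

tax = £37.63 per unit

Social marginal cost = private MC + MEC = 62.03 + 1.70x.
Set SMC = demand: 62.03 + 1.70x = 140.98 - 1.15x → x* = 27.7018.
The Pigouvian tax equals MEC at x*: 3.28 + 1.24×27.7018 = 37.6302.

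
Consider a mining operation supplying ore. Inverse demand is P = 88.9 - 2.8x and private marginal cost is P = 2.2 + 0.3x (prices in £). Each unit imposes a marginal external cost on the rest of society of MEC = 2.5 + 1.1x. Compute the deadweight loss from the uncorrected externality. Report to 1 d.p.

Market equilibrium (private): 2.2 + 0.3x = 88.9 - 2.8x → x_m = 27.9677.
Social marginal cost = private MC + MEC = 4.7 + 1.4x.
Set SMC = demand: 4.7 + 1.4x = 88.9 - 2.8x → x* = 20.0476.
Height of the DWL triangle at x_m is SMC(x_m) − demand(x_m) = MEC(x_m) = 33.2645.
DWL = ½ × 7.9201 × 33.2645 = 131.7291.

DWL = £131.7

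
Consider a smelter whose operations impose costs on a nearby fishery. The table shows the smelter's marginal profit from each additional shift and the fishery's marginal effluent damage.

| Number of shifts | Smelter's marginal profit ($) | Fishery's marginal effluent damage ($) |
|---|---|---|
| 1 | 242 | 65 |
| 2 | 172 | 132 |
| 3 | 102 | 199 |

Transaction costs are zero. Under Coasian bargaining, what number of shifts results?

2

Bargaining reaches the level where marginal profit last exceeds marginal effluent damage.
That holds through level 2 (172 ≥ 132) but not at 3 (102 < 199).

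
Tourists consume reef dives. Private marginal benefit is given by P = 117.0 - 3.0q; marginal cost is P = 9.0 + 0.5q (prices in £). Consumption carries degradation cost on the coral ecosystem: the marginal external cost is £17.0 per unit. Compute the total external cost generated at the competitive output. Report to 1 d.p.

Market equilibrium (private): 9.0 + 0.5q = 117.0 - 3.0q → q_m = 30.8571.
Total external cost = MEC × q_m = 17.0 × 30.8571 = 524.5707.

£524.6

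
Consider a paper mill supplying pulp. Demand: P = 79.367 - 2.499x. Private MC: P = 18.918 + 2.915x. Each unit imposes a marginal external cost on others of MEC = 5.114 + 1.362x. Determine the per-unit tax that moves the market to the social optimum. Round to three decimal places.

Social marginal cost = private MC + MEC = 24.032 + 4.277x.
Set SMC = demand: 24.032 + 4.277x = 79.367 - 2.499x → x* = 8.1663.
The Pigouvian tax equals MEC at x*: 5.114 + 1.362×8.1663 = 16.2365.

tax = 16.237 per unit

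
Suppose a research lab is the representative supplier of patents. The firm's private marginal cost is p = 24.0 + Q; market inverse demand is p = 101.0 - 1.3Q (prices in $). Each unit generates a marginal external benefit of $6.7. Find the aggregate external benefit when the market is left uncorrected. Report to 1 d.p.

$224.3

Market equilibrium (private): 24.0 + Q = 101.0 - 1.3Q → Q_m = 33.4783.
Total external benefit = MEB × Q_m = 6.7 × 33.4783 = 224.3046.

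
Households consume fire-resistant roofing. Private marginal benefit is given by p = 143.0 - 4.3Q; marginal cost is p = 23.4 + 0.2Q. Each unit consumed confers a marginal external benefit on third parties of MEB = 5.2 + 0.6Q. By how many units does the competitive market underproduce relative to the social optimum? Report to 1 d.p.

5.4 units

Market equilibrium (private): 23.4 + 0.2Q = 143.0 - 4.3Q → Q_m = 26.5778.
Social marginal benefit = demand + MEB = 148.2 - 3.7Q.
Set SMB = MC: 148.2 - 3.7Q = 23.4 + 0.2Q → Q* = 32.0000.
Gap = |26.5778 − 32.0000| = 5.4222.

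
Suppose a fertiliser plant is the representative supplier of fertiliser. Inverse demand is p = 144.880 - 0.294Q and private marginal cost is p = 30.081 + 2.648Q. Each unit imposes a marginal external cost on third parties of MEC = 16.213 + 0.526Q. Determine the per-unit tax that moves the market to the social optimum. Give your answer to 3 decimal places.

tax = 31.166 per unit

Social marginal cost = private MC + MEC = 46.294 + 3.174Q.
Set SMC = demand: 46.294 + 3.174Q = 144.880 - 0.294Q → Q* = 28.4273.
The Pigouvian tax equals MEC at Q*: 16.213 + 0.526×28.4273 = 31.1658.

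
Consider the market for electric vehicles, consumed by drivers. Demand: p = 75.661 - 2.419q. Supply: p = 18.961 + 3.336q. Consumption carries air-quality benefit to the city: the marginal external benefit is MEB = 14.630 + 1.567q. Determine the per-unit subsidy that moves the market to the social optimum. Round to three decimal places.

subsidy = 41.319 per unit

Social marginal benefit = demand + MEB = 90.291 - 0.852q.
Set SMB = MC: 90.291 - 0.852q = 18.961 + 3.336q → q* = 17.0320.
The Pigouvian subsidy equals MEB at q*: 14.630 + 1.567×17.0320 = 41.3191.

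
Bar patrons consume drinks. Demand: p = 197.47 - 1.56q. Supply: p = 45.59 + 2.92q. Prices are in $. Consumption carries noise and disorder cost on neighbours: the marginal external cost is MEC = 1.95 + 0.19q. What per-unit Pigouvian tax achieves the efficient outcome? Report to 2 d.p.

tax = $8.05 per unit

Social marginal benefit = demand − MEC = 195.52 - 1.75q.
Set SMB = MC: 195.52 - 1.75q = 45.59 + 2.92q → q* = 32.1049.
The Pigouvian tax equals MEC at q*: 1.95 + 0.19×32.1049 = 8.0499.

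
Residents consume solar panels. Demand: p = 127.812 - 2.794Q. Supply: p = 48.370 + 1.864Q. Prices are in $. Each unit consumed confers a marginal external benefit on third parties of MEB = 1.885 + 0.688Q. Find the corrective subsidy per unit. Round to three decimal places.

Social marginal benefit = demand + MEB = 129.697 - 2.106Q.
Set SMB = MC: 129.697 - 2.106Q = 48.370 + 1.864Q → Q* = 20.4854.
The Pigouvian subsidy equals MEB at Q*: 1.885 + 0.688×20.4854 = 15.9790.

subsidy = $15.979 per unit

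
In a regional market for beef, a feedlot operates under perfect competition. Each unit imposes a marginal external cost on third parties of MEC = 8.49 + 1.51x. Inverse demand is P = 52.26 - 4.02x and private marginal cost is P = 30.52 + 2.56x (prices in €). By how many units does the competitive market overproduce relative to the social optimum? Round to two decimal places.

1.67 units

Market equilibrium (private): 30.52 + 2.56x = 52.26 - 4.02x → x_m = 3.3040.
Social marginal cost = private MC + MEC = 39.01 + 4.07x.
Set SMC = demand: 39.01 + 4.07x = 52.26 - 4.02x → x* = 1.6378.
Gap = |3.3040 − 1.6378| = 1.6662.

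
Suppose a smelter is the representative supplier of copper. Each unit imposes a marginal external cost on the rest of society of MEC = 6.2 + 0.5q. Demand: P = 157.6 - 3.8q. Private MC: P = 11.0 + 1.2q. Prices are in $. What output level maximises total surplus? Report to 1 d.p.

q* = 25.5

Social marginal cost = private MC + MEC = 17.2 + 1.7q.
Set SMC = demand: 17.2 + 1.7q = 157.6 - 3.8q → q* = 25.5273.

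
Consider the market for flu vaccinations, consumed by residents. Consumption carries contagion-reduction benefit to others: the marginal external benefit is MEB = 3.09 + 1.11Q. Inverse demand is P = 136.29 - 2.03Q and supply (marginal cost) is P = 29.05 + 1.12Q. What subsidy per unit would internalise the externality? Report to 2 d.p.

subsidy = 63.12 per unit

Social marginal benefit = demand + MEB = 139.38 - 0.92Q.
Set SMB = MC: 139.38 - 0.92Q = 29.05 + 1.12Q → Q* = 54.0833.
The Pigouvian subsidy equals MEB at Q*: 3.09 + 1.11×54.0833 = 63.1225.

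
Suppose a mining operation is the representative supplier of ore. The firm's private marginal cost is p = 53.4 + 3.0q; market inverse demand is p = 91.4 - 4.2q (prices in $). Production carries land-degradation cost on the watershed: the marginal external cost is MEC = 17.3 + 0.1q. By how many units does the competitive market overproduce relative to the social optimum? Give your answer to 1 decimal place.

Market equilibrium (private): 53.4 + 3.0q = 91.4 - 4.2q → q_m = 5.2778.
Social marginal cost = private MC + MEC = 70.7 + 3.1q.
Set SMC = demand: 70.7 + 3.1q = 91.4 - 4.2q → q* = 2.8356.
Gap = |5.2778 − 2.8356| = 2.4422.

2.4 units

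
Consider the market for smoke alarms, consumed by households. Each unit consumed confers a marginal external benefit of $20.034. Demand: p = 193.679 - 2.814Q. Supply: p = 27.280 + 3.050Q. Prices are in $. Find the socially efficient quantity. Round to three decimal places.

Social marginal benefit = demand + MEB = 213.713 - 2.814Q.
Set SMB = MC: 213.713 - 2.814Q = 27.280 + 3.050Q → Q* = 31.7928.

Q* = 31.793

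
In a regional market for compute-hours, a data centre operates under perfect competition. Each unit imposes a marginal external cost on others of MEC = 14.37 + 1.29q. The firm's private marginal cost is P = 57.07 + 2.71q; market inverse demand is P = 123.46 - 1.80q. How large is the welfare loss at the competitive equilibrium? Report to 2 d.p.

Market equilibrium (private): 57.07 + 2.71q = 123.46 - 1.80q → q_m = 14.7206.
Social marginal cost = private MC + MEC = 71.44 + 4.00q.
Set SMC = demand: 71.44 + 4.00q = 123.46 - 1.80q → q* = 8.9690.
The loss is the area between SMC and demand from q* to q_m; with linear curves that's a triangle of height MEC(q_m).
DWL = ½ × 5.7516 × 33.3596 = 95.9355.

DWL = 95.94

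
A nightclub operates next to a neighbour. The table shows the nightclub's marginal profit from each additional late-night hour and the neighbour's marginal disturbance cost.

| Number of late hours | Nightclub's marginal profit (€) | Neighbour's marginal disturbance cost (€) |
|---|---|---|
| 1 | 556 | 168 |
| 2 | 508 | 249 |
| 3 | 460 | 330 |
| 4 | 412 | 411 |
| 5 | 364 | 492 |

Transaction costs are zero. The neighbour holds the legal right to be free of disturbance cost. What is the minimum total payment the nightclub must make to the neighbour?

Efficient level: marginal profit ≥ marginal disturbance cost through level 4, so k* = 4.
With the neighbour holding the right, the nightclub must at least compensate total damage at k*: 168 + 249 + 330 + 411 = 1158.

€1158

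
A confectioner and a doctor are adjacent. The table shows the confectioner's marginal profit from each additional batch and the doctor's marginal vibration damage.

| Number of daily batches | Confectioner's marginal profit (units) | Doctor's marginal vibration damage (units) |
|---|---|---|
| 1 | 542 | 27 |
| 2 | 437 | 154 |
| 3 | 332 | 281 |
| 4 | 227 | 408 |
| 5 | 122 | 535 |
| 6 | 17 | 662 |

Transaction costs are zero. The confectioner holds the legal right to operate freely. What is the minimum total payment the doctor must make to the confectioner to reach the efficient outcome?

Left alone the confectioner would choose level 6 (marginal profit stays positive).
Efficient level: k* = 3 (marginal profit ≥ marginal vibration damage through 3).
The doctor must at least cover the confectioner's forgone profit from cutting 6→3: 227 + 122 + 17 = 366.

366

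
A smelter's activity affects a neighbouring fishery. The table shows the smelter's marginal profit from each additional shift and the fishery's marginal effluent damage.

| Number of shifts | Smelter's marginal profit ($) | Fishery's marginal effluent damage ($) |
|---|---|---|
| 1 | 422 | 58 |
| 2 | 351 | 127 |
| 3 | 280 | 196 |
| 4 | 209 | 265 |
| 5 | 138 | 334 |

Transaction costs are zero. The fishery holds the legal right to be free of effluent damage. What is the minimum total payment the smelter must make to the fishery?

$381

Efficient level: marginal profit ≥ marginal effluent damage through level 3, so k* = 3.
With the fishery holding the right, the smelter must at least compensate total damage at k*: 58 + 127 + 196 = 381.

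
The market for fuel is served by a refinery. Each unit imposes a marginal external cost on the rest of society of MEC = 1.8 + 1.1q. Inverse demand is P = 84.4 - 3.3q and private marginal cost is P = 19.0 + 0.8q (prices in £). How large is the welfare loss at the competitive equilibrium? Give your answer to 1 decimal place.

Market equilibrium (private): 19.0 + 0.8q = 84.4 - 3.3q → q_m = 15.9512.
Social marginal cost = private MC + MEC = 20.8 + 1.9q.
Set SMC = demand: 20.8 + 1.9q = 84.4 - 3.3q → q* = 12.2308.
Height of the DWL triangle at q_m is SMC(q_m) − demand(q_m) = MEC(q_m) = 19.3463.
DWL = ½ × 3.7204 × 19.3463 = 35.9880.

DWL = £36.0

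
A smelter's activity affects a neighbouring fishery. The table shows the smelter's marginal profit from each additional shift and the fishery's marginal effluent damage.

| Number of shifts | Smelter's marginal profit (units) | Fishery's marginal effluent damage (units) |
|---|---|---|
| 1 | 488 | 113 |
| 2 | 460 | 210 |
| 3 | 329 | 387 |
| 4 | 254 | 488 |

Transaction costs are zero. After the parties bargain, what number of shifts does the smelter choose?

2

Bargaining reaches the level where marginal profit last exceeds marginal effluent damage.
That holds through level 2 (460 ≥ 210) but not at 3 (329 < 387).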